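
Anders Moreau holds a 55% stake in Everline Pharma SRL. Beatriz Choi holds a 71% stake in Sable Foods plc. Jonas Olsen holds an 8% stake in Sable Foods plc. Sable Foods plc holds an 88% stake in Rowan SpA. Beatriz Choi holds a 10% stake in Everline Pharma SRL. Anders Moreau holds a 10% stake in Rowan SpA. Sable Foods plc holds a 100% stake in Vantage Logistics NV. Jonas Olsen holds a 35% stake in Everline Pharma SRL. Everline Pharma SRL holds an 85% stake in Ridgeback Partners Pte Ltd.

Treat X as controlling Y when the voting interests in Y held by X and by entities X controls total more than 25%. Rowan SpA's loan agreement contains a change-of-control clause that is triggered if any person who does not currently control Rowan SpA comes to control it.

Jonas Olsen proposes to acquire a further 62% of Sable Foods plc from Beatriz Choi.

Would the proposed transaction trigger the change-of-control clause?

The purchase adds only to Jonas's holdings (Beatriz's stake shrinks), so Jonas is the only person who could newly come to control Rowan.
Jonas holds 35% of Everline, so Jonas controls Everline.
Everline holds 85% of Ridgeback, so Jonas controls Ridgeback.
Neither Jonas nor any entity Jonas controls holds any voting interest in Rowan.
So before the transaction, Jonas does not control Rowan.
After the purchase, Jonas's direct stake in Sable rises to 8% + 62% = 70%, and Beatriz's stake falls to 9%.
Jonas holds 70% of Sable, so Jonas controls Sable.
Sable holds 88% of Rowan, so Jonas controls Rowan.
Jonas did not control Rowan before and does after, so the clause is triggered.

Yes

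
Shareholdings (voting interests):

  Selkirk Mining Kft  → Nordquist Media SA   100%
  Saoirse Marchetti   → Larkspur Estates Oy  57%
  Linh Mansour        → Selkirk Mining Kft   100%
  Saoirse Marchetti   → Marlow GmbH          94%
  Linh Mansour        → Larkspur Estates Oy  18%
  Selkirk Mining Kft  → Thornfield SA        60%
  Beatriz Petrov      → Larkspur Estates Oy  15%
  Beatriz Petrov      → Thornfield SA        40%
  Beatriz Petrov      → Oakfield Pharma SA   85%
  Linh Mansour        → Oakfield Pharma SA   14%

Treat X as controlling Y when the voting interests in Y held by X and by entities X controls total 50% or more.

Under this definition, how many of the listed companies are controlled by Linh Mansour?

Linh holds 100% of Selkirk, so Linh controls Selkirk.
Selkirk holds 60% of Thornfield, so Linh controls Thornfield.
Selkirk holds 100% of Nordquist, so Linh controls Nordquist.
No other company's threshold is met.
Linh controls 3 companies.

3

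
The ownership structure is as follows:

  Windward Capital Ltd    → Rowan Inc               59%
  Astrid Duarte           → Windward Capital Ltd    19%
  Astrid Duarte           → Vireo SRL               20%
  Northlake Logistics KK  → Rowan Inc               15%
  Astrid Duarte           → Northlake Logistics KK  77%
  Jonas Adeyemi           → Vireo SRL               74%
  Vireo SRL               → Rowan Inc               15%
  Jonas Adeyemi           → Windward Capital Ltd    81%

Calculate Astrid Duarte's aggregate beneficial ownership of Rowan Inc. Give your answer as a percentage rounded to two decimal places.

Astrid reaches Rowan along 3 paths.
Via Windward: 19% × 59% = 11.21%.
Via Vireo: 20% × 15% = 3%.
Via Northlake: 77% × 15% = 11.55%.
Total: 11.21% + 3% + 11.55% = 25.76%.

25.76%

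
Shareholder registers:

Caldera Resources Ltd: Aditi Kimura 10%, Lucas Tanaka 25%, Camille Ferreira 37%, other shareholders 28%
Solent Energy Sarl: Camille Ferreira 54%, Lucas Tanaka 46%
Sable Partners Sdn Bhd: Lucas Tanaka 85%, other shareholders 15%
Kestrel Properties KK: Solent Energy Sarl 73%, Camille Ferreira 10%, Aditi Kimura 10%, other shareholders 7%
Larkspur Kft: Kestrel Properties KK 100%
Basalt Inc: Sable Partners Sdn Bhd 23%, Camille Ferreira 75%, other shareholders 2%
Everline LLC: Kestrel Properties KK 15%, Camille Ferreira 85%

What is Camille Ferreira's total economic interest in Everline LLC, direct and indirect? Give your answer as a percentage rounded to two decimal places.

92.41%

Camille reaches Everline along 3 paths.
Via Solent → Kestrel: 54% × 73% × 15% = 5.913%.
Via Kestrel: 10% × 15% = 1.5%.
Direct stake: 85% = 85%.
Total: 5.913% + 1.5% + 85% = 92.413%.
Rounded: 92.41%.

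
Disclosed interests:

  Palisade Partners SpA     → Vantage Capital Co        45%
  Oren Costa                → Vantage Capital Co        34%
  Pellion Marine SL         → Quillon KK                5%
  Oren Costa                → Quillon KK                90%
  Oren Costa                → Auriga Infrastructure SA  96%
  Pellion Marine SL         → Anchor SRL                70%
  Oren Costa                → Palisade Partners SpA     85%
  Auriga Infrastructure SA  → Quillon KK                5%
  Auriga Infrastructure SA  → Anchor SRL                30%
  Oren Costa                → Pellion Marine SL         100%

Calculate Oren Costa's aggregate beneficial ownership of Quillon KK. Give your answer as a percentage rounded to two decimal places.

99.80%

Oren reaches Quillon along 3 paths.
Direct stake: 90% = 90%.
Via Auriga: 96% × 5% = 4.8%.
Via Pellion: 100% × 5% = 5%.
Total: 90% + 4.8% + 5% = 99.8%.
Rounded: 99.80%.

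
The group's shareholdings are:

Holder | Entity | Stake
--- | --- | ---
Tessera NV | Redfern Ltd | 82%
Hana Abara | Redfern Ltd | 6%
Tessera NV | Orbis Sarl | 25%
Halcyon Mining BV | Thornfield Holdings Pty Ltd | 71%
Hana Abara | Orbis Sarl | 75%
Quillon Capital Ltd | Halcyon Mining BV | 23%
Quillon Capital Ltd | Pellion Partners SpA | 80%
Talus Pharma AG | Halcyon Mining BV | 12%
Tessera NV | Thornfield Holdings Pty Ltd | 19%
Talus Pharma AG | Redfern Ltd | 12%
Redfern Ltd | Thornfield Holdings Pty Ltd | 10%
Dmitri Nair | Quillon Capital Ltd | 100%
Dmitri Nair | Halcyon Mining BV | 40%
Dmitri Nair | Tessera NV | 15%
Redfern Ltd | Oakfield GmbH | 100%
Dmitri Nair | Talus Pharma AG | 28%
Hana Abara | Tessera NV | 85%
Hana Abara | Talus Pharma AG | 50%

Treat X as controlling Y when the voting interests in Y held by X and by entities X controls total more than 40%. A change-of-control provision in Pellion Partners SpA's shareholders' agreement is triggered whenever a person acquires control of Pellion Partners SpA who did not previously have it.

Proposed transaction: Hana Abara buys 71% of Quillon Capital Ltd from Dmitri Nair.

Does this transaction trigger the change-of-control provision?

Yes

The purchase adds only to Hana's holdings (Dmitri's stake shrinks), so Hana is the only person who could newly come to control Pellion.
Hana holds 50% of Talus, so Hana controls Talus.
Hana holds 85% of Tessera, so Hana controls Tessera.
Hana and Tessera together hold 75% + 25% = 100% of Orbis, so Hana controls Orbis.
Hana and Talus and Tessera together hold 6% + 12% + 82% = 100% of Redfern, so Hana controls Redfern.
Redfern holds 100% of Oakfield, so Hana controls Oakfield.
Neither Hana nor any entity Hana controls holds any voting interest in Pellion.
So before the transaction, Hana does not control Pellion.
After the purchase, Hana holds 71% of Quillon directly, and Dmitri's stake falls to 29%.
Hana holds 71% of Quillon, so Hana controls Quillon.
Quillon holds 80% of Pellion, so Hana controls Pellion.
Hana did not control Pellion before and does after, so the clause is triggered.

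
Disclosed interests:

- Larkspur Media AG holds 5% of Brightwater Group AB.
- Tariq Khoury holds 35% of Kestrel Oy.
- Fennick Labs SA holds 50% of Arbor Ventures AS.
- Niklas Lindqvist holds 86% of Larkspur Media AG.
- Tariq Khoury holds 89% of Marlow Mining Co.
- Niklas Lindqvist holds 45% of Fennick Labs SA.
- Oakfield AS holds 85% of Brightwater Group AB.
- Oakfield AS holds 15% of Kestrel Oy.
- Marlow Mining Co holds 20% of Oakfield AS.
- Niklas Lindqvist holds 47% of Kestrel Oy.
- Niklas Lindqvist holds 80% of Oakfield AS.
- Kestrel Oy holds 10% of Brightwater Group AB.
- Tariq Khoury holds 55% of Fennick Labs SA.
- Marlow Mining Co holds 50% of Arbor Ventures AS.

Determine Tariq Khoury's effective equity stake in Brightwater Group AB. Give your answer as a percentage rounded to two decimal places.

Tariq reaches Brightwater along 3 paths.
Via Kestrel: 35% × 10% = 3.5%.
Via Marlow → Oakfield → Kestrel: 89% × 20% × 15% × 10% = 0.267%.
Via Marlow → Oakfield: 89% × 20% × 85% = 15.13%.
Total: 3.5% + 0.267% + 15.13% = 18.897%.
Rounded: 18.90%.

18.90%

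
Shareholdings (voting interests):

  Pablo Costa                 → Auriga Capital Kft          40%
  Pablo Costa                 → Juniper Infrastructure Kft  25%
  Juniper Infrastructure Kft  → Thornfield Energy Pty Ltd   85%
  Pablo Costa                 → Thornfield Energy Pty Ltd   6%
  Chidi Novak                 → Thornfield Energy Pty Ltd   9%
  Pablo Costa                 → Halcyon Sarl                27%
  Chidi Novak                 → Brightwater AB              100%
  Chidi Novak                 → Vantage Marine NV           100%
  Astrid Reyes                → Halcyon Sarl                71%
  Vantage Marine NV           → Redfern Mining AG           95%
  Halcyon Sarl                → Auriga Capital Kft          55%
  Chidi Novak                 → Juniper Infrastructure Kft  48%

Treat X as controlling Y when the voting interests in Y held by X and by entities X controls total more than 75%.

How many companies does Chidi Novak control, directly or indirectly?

Chidi holds 100% of Vantage, so Chidi controls Vantage.
Vantage holds 95% of Redfern, so Chidi controls Redfern.
Chidi holds 100% of Brightwater, so Chidi controls Brightwater.
No other company's threshold is met.
Chidi controls 3 companies.

3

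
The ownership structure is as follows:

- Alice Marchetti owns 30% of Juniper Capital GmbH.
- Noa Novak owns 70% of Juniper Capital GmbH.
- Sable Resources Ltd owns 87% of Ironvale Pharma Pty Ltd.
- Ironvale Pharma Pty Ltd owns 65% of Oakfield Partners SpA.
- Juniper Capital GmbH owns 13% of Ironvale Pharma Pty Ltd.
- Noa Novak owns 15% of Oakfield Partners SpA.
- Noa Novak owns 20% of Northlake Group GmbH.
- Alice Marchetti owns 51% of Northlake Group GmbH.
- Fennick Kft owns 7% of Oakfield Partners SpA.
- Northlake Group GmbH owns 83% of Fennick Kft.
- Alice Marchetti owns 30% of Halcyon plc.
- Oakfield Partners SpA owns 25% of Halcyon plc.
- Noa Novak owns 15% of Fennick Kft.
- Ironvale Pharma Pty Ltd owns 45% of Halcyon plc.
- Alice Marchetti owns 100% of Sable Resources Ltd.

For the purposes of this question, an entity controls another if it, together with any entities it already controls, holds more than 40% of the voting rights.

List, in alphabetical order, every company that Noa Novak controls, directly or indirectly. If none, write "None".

Juniper Capital GmbH

Noa holds 70% of Juniper, so Noa controls Juniper.
No other company's threshold is met.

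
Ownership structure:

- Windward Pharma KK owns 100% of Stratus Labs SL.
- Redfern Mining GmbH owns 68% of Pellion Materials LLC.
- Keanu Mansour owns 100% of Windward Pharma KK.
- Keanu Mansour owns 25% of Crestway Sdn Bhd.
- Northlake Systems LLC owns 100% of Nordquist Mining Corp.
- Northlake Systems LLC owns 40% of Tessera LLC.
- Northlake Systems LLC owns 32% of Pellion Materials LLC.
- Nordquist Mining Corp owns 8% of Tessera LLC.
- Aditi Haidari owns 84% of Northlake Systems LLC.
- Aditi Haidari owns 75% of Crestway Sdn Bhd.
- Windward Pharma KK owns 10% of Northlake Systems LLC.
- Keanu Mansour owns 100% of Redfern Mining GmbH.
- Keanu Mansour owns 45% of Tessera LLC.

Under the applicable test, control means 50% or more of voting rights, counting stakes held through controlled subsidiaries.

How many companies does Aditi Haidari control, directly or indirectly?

3

Aditi holds 75% of Crestway, so Aditi controls Crestway.
Aditi holds 84% of Northlake, so Aditi controls Northlake.
Northlake holds 100% of Nordquist, so Aditi controls Nordquist.
No other company's threshold is met.
Aditi controls 3 companies.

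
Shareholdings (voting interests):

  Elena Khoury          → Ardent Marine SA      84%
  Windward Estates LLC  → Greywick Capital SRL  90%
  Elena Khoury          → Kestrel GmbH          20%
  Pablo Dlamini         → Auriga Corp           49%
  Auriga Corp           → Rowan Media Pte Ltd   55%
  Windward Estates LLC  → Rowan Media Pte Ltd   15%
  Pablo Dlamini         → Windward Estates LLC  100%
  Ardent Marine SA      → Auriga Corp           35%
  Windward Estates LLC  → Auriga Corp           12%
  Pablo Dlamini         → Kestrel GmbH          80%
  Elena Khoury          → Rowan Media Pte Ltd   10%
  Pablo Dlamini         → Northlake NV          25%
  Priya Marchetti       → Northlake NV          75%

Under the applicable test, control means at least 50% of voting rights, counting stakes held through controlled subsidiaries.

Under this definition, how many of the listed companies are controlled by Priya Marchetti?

Priya holds 75% of Northlake, so Priya controls Northlake.
No other company's threshold is met.
Priya controls 1 company.

1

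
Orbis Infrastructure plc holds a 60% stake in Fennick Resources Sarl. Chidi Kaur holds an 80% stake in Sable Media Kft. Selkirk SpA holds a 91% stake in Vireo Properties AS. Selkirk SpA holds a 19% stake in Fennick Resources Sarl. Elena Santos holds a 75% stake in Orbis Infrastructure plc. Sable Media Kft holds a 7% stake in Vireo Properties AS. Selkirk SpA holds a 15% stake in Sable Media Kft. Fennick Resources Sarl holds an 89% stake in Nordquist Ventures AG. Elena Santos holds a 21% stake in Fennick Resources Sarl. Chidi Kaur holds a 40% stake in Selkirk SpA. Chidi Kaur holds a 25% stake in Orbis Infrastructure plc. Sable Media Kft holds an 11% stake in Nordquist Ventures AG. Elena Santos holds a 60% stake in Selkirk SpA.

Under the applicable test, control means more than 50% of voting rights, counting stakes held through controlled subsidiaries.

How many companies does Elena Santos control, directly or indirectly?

Elena holds 60% of Selkirk, so Elena controls Selkirk.
Elena holds 75% of Orbis, so Elena controls Orbis.
Selkirk and Orbis and Elena together hold 19% + 60% + 21% = 100% of Fennick, so Elena controls Fennick.
Fennick holds 89% of Nordquist, so Elena controls Nordquist.
Selkirk holds 91% of Vireo, so Elena controls Vireo.
No other company's threshold is met.
Elena controls 5 companies.

5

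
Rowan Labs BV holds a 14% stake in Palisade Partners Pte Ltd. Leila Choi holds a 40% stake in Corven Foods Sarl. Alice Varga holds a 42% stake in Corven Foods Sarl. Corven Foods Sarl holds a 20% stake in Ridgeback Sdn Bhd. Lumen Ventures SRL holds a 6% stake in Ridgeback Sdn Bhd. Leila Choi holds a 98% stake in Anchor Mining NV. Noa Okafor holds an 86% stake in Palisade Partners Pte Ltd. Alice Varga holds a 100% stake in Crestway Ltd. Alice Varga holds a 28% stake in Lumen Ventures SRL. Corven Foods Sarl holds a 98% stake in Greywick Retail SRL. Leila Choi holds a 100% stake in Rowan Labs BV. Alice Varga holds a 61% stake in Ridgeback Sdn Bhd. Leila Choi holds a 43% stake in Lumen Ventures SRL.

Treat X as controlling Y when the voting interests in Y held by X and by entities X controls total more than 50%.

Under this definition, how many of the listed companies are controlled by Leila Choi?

2

Leila holds 100% of Rowan, so Leila controls Rowan.
Leila holds 98% of Anchor, so Leila controls Anchor.
No other company's threshold is met.
Leila controls 2 companies.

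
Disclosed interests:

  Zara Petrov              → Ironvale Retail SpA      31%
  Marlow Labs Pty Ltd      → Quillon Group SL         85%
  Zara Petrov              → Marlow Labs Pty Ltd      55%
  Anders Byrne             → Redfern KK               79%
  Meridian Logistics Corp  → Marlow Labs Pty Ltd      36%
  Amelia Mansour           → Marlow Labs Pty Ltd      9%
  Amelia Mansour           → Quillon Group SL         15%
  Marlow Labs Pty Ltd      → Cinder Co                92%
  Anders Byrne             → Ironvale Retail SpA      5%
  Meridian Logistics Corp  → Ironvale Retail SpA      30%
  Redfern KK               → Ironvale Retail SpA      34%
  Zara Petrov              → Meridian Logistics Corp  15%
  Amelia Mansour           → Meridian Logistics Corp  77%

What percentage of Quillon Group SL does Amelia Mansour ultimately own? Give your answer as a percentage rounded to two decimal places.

46.21%

Amelia reaches Quillon along 3 paths.
Direct stake: 15% = 15%.
Via Meridian → Marlow: 77% × 36% × 85% = 23.562%.
Via Marlow: 9% × 85% = 7.65%.
Total: 15% + 23.562% + 7.65% = 46.212%.
Rounded: 46.21%.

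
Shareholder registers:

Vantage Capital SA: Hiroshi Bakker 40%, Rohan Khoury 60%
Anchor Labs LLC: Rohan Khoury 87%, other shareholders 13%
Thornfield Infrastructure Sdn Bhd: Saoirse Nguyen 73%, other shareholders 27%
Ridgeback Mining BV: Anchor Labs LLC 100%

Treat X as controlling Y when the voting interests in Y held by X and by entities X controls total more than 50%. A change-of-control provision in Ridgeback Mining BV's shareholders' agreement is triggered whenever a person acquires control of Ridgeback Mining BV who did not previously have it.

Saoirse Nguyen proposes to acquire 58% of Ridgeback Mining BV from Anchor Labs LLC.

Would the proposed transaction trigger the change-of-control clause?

Yes

The purchase adds only to Saoirse's holdings (Anchor's stake shrinks), so Saoirse is the only person who could newly come to control Ridgeback.
Saoirse holds 73% of Thornfield, so Saoirse controls Thornfield.
Neither Saoirse nor any entity Saoirse controls holds any voting interest in Ridgeback.
So before the transaction, Saoirse does not control Ridgeback.
After the purchase, Saoirse holds 58% of Ridgeback directly, and Anchor's stake falls to 42%.
Saoirse holds 58% of Ridgeback, so Saoirse controls Ridgeback.
Saoirse did not control Ridgeback before and does after, so the clause is triggered.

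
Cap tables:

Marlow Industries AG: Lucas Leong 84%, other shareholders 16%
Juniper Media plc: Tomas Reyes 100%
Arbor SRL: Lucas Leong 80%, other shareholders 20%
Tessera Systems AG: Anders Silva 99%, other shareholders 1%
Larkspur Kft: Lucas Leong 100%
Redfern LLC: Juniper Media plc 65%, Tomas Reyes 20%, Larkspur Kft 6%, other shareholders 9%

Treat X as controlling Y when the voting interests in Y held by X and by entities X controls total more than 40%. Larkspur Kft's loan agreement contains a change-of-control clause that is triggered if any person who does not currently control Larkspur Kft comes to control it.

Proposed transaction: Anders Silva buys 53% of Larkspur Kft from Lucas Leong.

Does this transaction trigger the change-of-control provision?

The purchase adds only to Anders's holdings (Lucas's stake shrinks), so Anders is the only person who could newly come to control Larkspur.
Anders holds 99% of Tessera, so Anders controls Tessera.
Neither Anders nor any entity Anders controls holds any voting interest in Larkspur.
So before the transaction, Anders does not control Larkspur.
After the purchase, Anders holds 53% of Larkspur directly, and Lucas's stake falls to 47%.
Anders holds 53% of Larkspur, so Anders controls Larkspur.
Anders did not control Larkspur before and does after, so the clause is triggered.

Yes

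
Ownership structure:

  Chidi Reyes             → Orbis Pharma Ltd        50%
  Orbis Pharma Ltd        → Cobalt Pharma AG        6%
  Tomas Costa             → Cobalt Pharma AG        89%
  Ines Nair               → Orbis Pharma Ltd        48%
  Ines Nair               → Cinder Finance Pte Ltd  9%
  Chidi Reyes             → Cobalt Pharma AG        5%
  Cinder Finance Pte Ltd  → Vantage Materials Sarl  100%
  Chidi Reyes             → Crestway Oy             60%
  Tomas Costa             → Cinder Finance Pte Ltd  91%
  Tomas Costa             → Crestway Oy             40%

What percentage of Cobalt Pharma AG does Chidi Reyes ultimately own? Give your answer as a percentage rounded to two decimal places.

Chidi reaches Cobalt along 2 paths.
Direct stake: 5% = 5%.
Via Orbis: 50% × 6% = 3%.
Total: 5% + 3% = 8%.
Rounded: 8.00%.

8.00%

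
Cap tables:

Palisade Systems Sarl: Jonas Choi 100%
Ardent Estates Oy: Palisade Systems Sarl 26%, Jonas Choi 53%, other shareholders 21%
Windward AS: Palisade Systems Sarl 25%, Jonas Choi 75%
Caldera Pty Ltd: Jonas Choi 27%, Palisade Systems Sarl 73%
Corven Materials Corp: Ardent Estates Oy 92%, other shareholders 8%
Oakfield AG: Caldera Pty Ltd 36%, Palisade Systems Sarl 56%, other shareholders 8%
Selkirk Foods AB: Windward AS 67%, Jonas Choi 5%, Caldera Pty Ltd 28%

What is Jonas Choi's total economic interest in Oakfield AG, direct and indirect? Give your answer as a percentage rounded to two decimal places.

92.00%

Jonas reaches Oakfield along 3 paths.
Via Caldera: 27% × 36% = 9.72%.
Via Palisade → Caldera: 100% × 73% × 36% = 26.28%.
Via Palisade: 100% × 56% = 56%.
Total: 9.72% + 26.28% + 56% = 92%.
Rounded: 92.00%.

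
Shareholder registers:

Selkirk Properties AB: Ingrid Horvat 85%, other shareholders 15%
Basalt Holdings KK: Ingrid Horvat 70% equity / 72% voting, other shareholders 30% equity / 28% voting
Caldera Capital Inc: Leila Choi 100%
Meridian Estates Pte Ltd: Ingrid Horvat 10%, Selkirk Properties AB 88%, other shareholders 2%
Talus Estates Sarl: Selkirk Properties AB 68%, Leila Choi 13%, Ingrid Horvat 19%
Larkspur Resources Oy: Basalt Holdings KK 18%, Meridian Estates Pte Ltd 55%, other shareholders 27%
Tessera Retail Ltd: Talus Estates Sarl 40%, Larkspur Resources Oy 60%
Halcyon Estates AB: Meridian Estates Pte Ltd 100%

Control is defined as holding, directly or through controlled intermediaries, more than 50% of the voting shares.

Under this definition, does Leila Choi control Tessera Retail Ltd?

No

Leila holds 100% of Caldera, so Leila controls Caldera.
Neither Leila nor any entity Leila controls holds any voting interest in Tessera.
So Leila does not control Tessera.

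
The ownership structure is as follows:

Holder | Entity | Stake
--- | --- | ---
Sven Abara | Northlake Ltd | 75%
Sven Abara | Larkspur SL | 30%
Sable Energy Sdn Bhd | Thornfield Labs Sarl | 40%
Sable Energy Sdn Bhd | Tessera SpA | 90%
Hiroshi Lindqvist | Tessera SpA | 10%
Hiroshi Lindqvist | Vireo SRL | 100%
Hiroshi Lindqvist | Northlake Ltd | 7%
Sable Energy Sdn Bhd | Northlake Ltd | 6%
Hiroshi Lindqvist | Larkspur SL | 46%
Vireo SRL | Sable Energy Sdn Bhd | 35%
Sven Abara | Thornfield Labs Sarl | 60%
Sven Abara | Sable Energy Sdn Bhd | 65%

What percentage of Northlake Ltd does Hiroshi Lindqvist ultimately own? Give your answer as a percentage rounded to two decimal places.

9.10%

Hiroshi reaches Northlake along 2 paths.
Direct stake: 7% = 7%.
Via Vireo → Sable: 100% × 35% × 6% = 2.1%.
Total: 7% + 2.1% = 9.1%.
Rounded: 9.10%.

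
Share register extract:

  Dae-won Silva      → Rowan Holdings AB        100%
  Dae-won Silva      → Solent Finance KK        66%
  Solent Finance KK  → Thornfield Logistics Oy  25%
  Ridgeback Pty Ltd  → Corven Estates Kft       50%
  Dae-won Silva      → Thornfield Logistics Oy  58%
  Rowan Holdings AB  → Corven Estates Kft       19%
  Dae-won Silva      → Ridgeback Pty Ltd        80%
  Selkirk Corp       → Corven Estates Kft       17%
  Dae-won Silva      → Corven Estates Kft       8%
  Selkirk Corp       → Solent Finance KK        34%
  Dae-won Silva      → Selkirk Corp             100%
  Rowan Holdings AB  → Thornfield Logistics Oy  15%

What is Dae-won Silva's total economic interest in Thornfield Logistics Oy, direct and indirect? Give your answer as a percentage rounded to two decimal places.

Dae-won reaches Thornfield along 4 paths.
Via Rowan: 100% × 15% = 15%.
Via Solent: 66% × 25% = 16.5%.
Via Selkirk → Solent: 100% × 34% × 25% = 8.5%.
Direct stake: 58% = 58%.
Total: 15% + 16.5% + 8.5% + 58% = 98%.
Rounded: 98.00%.

98.00%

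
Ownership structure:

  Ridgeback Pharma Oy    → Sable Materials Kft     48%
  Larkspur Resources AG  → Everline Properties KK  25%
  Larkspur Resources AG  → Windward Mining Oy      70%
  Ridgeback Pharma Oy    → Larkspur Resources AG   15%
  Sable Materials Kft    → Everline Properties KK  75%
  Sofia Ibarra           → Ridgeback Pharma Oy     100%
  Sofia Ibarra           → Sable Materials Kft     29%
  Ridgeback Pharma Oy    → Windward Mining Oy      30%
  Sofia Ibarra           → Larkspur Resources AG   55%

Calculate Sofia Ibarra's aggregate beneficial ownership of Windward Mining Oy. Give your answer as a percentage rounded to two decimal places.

Sofia reaches Windward along 3 paths.
Via Larkspur: 55% × 70% = 38.5%.
Via Ridgeback → Larkspur: 100% × 15% × 70% = 10.5%.
Via Ridgeback: 100% × 30% = 30%.
Total: 38.5% + 10.5% + 30% = 79%.
Rounded: 79.00%.

79.00%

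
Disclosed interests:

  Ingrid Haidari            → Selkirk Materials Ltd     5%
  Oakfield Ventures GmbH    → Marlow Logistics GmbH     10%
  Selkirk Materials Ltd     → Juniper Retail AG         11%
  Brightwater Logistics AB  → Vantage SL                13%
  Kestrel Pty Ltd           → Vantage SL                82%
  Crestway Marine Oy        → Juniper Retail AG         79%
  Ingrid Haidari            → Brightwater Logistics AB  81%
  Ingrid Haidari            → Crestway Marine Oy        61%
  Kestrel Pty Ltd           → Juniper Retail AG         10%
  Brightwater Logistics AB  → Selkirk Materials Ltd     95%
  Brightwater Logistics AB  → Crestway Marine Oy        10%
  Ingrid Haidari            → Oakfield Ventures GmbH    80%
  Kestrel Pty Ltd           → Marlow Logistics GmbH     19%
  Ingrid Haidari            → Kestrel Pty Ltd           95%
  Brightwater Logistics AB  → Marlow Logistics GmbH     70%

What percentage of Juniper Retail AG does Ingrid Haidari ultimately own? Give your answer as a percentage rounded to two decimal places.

73.10%

Ingrid reaches Juniper along 5 paths.
Via Brightwater → Selkirk: 81% × 95% × 11% = 8.4645%.
Via Selkirk: 5% × 11% = 0.55%.
Via Crestway: 61% × 79% = 48.19%.
Via Brightwater → Crestway: 81% × 10% × 79% = 6.399%.
Via Kestrel: 95% × 10% = 9.5%.
Total: 8.4645% + 0.55% + 48.19% + 6.399% + 9.5% = 73.1035%.
Rounded: 73.10%.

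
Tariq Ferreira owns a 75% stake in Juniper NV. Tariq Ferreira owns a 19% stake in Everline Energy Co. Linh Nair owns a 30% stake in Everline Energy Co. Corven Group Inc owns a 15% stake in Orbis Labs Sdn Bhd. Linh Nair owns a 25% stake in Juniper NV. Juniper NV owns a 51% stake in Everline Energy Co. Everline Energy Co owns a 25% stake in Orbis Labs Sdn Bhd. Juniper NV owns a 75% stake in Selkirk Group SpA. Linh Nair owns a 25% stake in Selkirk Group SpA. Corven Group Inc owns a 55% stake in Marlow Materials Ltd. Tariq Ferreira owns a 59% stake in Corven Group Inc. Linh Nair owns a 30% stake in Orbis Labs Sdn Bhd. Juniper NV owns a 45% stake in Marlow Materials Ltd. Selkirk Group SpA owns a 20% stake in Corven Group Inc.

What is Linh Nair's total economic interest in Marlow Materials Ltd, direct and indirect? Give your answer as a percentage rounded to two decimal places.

16.06%

Linh reaches Marlow along 3 paths.
Via Juniper: 25% × 45% = 11.25%.
Via Selkirk → Corven: 25% × 20% × 55% = 2.75%.
Via Juniper → Selkirk → Corven: 25% × 75% × 20% × 55% = 2.0625%.
Total: 11.25% + 2.75% + 2.0625% = 16.0625%.
Rounded: 16.06%.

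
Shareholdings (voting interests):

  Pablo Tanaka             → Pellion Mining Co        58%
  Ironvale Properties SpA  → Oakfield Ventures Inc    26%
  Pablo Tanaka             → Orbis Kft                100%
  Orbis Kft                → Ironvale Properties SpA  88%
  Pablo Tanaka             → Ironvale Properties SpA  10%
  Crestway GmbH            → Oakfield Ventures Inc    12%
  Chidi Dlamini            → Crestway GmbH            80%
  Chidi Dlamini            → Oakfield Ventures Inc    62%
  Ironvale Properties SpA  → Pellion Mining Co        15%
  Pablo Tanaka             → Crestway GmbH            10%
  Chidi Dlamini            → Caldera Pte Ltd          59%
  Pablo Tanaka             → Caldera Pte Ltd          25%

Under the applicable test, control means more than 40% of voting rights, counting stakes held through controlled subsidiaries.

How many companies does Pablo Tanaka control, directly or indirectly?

Pablo holds 100% of Orbis, so Pablo controls Orbis.
Orbis and Pablo together hold 88% + 10% = 98% of Ironvale, so Pablo controls Ironvale.
Ironvale and Pablo together hold 15% + 58% = 73% of Pellion, so Pablo controls Pellion.
No other company's threshold is met.
Pablo controls 3 companies.

3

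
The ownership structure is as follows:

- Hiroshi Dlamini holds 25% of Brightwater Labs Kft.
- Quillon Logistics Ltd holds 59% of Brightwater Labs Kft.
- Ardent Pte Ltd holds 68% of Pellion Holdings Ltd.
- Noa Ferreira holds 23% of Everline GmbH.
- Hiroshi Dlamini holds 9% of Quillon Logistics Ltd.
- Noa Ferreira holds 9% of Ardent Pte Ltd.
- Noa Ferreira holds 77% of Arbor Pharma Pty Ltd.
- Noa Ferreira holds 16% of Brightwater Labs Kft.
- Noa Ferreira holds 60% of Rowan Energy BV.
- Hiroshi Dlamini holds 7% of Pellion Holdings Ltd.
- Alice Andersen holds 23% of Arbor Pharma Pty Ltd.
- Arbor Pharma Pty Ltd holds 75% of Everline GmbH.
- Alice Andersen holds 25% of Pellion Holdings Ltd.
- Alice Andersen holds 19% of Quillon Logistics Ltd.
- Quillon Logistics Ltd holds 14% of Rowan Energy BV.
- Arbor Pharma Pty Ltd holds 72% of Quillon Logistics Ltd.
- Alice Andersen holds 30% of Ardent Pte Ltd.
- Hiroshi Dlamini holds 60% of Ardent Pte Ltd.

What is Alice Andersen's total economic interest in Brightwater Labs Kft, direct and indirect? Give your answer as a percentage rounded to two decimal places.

Alice reaches Brightwater along 2 paths.
Via Arbor → Quillon: 23% × 72% × 59% = 9.7704%.
Via Quillon: 19% × 59% = 11.21%.
Total: 9.7704% + 11.21% = 20.9804%.
Rounded: 20.98%.

20.98%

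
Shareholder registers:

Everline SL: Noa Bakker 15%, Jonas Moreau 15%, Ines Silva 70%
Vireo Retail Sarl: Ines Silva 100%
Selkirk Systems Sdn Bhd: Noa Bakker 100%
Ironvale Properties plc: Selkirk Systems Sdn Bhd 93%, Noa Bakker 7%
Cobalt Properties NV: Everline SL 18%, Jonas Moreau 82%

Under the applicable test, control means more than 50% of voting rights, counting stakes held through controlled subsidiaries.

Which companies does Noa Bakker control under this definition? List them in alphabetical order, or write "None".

Noa holds 100% of Selkirk, so Noa controls Selkirk.
Selkirk and Noa together hold 93% + 7% = 100% of Ironvale, so Noa controls Ironvale.
No other company's threshold is met.

Ironvale Properties plc, Selkirk Systems Sdn Bhd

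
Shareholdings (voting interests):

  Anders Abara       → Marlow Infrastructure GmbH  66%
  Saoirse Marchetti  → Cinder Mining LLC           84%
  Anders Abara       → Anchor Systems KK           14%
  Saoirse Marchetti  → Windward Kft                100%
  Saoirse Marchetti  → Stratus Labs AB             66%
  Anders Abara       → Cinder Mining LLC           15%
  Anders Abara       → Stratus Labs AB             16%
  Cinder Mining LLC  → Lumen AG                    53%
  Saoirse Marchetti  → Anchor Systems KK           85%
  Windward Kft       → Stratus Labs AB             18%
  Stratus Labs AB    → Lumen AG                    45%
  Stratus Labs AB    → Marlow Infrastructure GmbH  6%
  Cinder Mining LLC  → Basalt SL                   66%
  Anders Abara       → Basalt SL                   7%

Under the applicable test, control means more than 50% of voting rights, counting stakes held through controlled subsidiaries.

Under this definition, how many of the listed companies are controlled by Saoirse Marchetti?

Saoirse holds 85% of Anchor, so Saoirse controls Anchor.
Saoirse holds 84% of Cinder, so Saoirse controls Cinder.
Saoirse holds 100% of Windward, so Saoirse controls Windward.
Saoirse and Windward together hold 66% + 18% = 84% of Stratus, so Saoirse controls Stratus.
Cinder holds 66% of Basalt, so Saoirse controls Basalt.
Stratus and Cinder together hold 45% + 53% = 98% of Lumen, so Saoirse controls Lumen.
No other company's threshold is met.
Saoirse controls 6 companies.

6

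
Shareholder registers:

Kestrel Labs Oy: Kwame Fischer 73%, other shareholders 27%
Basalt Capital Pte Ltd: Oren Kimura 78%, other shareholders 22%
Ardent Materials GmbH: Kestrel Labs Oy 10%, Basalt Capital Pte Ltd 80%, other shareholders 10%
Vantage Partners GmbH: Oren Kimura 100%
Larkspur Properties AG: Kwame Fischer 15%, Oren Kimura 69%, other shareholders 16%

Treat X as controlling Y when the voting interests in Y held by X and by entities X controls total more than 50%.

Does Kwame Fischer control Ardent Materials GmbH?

Kwame holds 73% of Kestrel, so Kwame controls Kestrel.
In Ardent, Kwame's side holds only 10%, not > 50%.
So Kwame does not control Ardent.

No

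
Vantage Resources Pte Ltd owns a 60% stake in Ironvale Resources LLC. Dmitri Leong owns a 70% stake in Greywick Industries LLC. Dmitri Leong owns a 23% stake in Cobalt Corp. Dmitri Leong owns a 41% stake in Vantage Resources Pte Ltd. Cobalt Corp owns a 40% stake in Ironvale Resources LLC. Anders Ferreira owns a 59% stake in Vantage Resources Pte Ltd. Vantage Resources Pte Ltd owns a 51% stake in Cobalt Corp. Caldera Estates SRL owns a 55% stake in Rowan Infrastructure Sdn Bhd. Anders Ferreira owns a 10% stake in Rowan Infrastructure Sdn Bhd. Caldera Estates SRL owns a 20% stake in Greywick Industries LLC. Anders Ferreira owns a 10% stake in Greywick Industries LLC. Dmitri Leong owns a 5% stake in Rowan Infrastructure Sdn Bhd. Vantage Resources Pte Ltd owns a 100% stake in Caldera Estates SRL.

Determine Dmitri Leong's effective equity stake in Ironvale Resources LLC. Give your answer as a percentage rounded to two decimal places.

42.16%

Dmitri reaches Ironvale along 3 paths.
Via Vantage → Cobalt: 41% × 51% × 40% = 8.364%.
Via Cobalt: 23% × 40% = 9.2%.
Via Vantage: 41% × 60% = 24.6%.
Total: 8.364% + 9.2% + 24.6% = 42.164%.
Rounded: 42.16%.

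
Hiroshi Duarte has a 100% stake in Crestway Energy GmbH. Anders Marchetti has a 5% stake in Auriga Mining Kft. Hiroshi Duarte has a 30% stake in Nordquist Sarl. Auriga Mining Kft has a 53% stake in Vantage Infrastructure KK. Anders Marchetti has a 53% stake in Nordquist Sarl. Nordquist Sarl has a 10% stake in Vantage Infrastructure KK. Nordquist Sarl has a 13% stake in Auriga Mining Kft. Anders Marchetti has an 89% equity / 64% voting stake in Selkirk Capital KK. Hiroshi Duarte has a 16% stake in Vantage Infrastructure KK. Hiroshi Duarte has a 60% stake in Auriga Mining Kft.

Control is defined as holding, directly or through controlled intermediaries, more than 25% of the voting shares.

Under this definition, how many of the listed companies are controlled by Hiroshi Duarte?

4

Hiroshi holds 30% of Nordquist, so Hiroshi controls Nordquist.
Nordquist and Hiroshi together hold 13% + 60% = 73% of Auriga, so Hiroshi controls Auriga.
Hiroshi holds 100% of Crestway, so Hiroshi controls Crestway.
Nordquist and Hiroshi and Auriga together hold 10% + 16% + 53% = 79% of Vantage, so Hiroshi controls Vantage.
No other company's threshold is met.
Hiroshi controls 4 companies.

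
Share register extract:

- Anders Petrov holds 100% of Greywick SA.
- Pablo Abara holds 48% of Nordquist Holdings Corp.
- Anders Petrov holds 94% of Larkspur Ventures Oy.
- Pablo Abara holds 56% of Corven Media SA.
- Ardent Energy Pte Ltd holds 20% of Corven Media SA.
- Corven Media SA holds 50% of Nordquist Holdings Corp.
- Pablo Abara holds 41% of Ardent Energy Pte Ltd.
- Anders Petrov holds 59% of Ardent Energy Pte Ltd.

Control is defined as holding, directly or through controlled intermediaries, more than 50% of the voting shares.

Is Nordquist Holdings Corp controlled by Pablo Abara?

Pablo holds 56% of Corven, so Pablo controls Corven.
Pablo and Corven together hold 48% + 50% = 98% of Nordquist, so Pablo controls Nordquist.

Yes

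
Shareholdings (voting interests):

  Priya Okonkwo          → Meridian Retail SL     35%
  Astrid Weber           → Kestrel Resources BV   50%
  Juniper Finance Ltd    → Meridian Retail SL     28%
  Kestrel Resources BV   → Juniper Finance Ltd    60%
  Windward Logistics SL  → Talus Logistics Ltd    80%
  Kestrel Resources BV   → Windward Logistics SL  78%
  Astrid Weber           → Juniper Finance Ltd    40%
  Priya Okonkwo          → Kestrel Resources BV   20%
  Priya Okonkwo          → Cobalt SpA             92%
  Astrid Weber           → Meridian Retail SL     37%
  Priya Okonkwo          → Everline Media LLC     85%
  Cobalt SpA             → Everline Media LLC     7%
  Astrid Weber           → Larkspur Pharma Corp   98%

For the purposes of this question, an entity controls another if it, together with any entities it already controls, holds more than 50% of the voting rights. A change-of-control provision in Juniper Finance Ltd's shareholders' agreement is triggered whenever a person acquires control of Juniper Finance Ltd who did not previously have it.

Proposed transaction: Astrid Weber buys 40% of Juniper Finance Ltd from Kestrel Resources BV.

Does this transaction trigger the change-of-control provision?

Yes

The purchase adds only to Astrid's holdings (Kestrel's stake shrinks), so Astrid is the only person who could newly come to control Juniper.
Astrid holds 98% of Larkspur, so Astrid controls Larkspur.
In Juniper, Astrid's side holds only 40%, not > 50%.
So before the transaction, Astrid does not control Juniper.
After the purchase, Astrid's direct stake in Juniper rises to 40% + 40% = 80%, and Kestrel's stake falls to 20%.
Astrid holds 80% of Juniper, so Astrid controls Juniper.
Astrid did not control Juniper before and does after, so the clause is triggered.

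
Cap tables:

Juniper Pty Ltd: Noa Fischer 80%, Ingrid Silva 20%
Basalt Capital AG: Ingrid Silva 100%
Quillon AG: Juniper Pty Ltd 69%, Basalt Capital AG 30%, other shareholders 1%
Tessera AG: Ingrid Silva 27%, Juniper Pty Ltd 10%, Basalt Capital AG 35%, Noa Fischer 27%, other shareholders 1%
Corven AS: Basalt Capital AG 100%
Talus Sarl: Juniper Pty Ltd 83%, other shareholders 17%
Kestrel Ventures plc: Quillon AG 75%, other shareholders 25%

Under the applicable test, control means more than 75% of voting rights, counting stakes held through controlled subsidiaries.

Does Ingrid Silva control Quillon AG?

Ingrid holds 100% of Basalt, so Ingrid controls Basalt.
Basalt holds 100% of Corven, so Ingrid controls Corven.
In Quillon, Ingrid's side holds only 30%, not > 75%.
So Ingrid does not control Quillon.

No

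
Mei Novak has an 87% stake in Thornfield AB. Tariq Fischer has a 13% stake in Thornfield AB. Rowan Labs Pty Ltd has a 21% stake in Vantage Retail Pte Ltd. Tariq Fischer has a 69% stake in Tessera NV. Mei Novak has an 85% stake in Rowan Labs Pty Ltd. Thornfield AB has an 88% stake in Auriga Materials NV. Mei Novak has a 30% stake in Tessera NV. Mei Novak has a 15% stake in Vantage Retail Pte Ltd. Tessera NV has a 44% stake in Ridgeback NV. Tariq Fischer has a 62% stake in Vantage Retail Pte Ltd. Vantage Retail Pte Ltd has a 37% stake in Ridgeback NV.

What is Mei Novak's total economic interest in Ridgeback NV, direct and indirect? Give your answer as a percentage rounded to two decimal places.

25.35%

Mei reaches Ridgeback along 3 paths.
Via Tessera: 30% × 44% = 13.2%.
Via Rowan → Vantage: 85% × 21% × 37% = 6.6045%.
Via Vantage: 15% × 37% = 5.55%.
Total: 13.2% + 6.6045% + 5.55% = 25.3545%.
Rounded: 25.35%.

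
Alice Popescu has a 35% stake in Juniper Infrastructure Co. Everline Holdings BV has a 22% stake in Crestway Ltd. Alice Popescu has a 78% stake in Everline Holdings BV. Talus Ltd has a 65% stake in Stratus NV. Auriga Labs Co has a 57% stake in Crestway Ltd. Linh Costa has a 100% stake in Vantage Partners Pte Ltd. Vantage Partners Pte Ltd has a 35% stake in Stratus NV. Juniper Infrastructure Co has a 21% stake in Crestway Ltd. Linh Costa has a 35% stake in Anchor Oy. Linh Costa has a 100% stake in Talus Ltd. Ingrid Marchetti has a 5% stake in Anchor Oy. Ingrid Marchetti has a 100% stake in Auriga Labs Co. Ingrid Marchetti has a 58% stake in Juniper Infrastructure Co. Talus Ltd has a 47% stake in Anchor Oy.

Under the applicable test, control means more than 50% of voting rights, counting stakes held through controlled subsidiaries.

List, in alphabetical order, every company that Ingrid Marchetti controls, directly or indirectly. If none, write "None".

Ingrid holds 100% of Auriga, so Ingrid controls Auriga.
Ingrid holds 58% of Juniper, so Ingrid controls Juniper.
Juniper and Auriga together hold 21% + 57% = 78% of Crestway, so Ingrid controls Crestway.
No other company's threshold is met.

Auriga Labs Co, Crestway Ltd, Juniper Infrastructure Co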